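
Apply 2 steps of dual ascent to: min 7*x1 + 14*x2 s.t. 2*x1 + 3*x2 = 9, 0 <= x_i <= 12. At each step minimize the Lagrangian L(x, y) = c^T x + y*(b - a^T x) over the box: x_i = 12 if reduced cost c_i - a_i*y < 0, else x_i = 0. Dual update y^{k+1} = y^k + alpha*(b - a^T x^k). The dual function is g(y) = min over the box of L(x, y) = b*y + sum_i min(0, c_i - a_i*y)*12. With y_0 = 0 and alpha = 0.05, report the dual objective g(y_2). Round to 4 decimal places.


Dual ascent for LP: min 7*x1 + 14*x2, 2*x1 + 3*x2 = 9, 0 <= x_i <= 12
Step 1: y^k = 0.0, reduced costs: (7.0, 14.0)
  x^k = (0.0, 0.0), subgradient = b - a^T x = 9.0
  y^{k+1} = 0.0 + 0.05*9.0 = 0.45
Step 2: y^k = 0.45, reduced costs: (6.1, 12.65)
  x^k = (0.0, 0.0), subgradient = b - a^T x = 9.0
  y^{k+1} = 0.45 + 0.05*9.0 = 0.9
Dual objective at y_2 = 0.9: reduced costs (5.2, 11.3), box minimizer x = (0.0, 0.0)
g(y_2) = b*y + (c1 - a1*y)*x1 + (c2 - a2*y)*x2 = 9*0.9 + 5.2*0.0 + 11.3*0.0 = 8.1 + 0.0 + 0.0 = 8.1


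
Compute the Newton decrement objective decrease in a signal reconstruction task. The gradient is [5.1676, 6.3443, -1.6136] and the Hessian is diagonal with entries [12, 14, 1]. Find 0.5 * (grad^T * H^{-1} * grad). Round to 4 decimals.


Step 1: H is diagonal, so H^(-1) * g = [0.4306, 0.4532, -1.6136].
Step 2: g^T H^(-1) g = sum_i g_i^2 / H_ii
  = (5.1676)^2/12 + (6.3443)^2/14 + (-1.6136)^2/1
  = 2.2253 + 2.875 + 2.6037 = 7.7041
Step 3: Objective decrease = 0.5 * g^T H^(-1) g = 3.852


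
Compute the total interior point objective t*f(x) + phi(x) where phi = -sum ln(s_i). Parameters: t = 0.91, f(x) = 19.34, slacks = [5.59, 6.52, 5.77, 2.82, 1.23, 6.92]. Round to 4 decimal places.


Step 1: Compute log-barrier.
ln values: [1.721, 1.8749, 1.7527, 1.0367, 0.207, 1.9344]
phi = -(1.721 + 1.8749 + 1.7527 + 1.0367 + 0.207 + 1.9344) = -8.5267
Step 2: Compute augmented objective.
t*f(x) = 0.91*19.34 = 17.5994
Total = 17.5994 - 8.5267 = 9.0727


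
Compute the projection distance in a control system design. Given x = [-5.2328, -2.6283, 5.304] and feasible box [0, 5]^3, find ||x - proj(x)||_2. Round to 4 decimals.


Project each component onto [0, 5].
clip(-5.2328) = 0.0, clip(-2.6283) = 0.0, clip(5.304) = 5.0
Projection = [0.0, 0.0, 5.0]
Squared diffs: [27.3822, 6.908, 0.0924]
Distance = sqrt(34.3826) = 5.8637


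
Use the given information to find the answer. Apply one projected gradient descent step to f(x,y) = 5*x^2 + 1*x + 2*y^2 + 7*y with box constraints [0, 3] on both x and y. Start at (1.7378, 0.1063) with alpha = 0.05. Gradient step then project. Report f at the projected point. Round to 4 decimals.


Step 1: Compute gradient at (1.7378, 0.1063).
grad_x = 2*5*1.7378 + 1 = 18.378
grad_y = 2*2*0.1063 + 7 = 7.4252
Step 2: Gradient step.
x_raw = 1.7378 - 0.05*18.378 = 0.8189
y_raw = 0.1063 - 0.05*7.4252 = -0.265
Step 3: Project onto [0, 3].
x_proj = clip(0.8189) = 0.8189
y_proj = clip(-0.265) = 0.0
Step 4: Evaluate f.
f(0.8189, 0.0) = 4.1719


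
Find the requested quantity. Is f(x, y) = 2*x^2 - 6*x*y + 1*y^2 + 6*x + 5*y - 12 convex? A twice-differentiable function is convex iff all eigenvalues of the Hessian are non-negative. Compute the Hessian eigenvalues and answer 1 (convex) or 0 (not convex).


The Hessian of f(x,y) = 2*x^2 - 6*x*y + 1*y^2 + 6*x + 5*y - 12 is:
H = [[4, -6], [-6, 2]]
Trace = 4 + 2 = 6
Determinant = 4*2 - (-6)^2 = -28
Discriminant = (6)^2 - 4*-28 = 148.0
Eigenvalues: lambda_1 = -3.0828, lambda_2 = 9.0828
The function is not convex.

0


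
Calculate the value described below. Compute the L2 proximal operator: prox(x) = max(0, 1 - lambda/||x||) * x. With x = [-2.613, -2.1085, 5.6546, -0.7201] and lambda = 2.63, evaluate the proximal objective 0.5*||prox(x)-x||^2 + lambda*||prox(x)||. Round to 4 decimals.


Step 1: Compute ||x||.
||x|| = 6.6156
Step 2: Compute scaling factor.
scale = max(0, 1 - 2.63/6.6156) = 0.6025
Step 3: prox(x) = [-1.5742, -1.2703, 3.4067, -0.4338]
||prox(x)|| = 3.9856
Step 4: Proximal objective.
0.5*||prox-x||^2 = 3.4585
lambda*||prox|| = 10.4821
Total = 13.9407


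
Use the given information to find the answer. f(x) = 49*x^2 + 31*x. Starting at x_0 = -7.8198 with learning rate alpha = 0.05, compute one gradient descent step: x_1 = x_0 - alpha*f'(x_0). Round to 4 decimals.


We compute the gradient at x_0 and apply the update.
f'(x) = 98*x + 31
f'(-7.8198) = 98*-7.8198 + 31 = -735.3404
x_1 = -7.8198 - 0.05*-735.3404 = 28.9472


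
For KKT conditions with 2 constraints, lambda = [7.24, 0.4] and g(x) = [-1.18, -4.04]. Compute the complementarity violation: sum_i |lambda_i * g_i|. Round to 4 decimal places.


KKT complementary slackness check:
lambda_1 * g_1 = 7.24 * -1.18 = -8.5432
lambda_2 * g_2 = 0.4 * -4.04 = -1.616
Total violation = 8.5432 + 1.616 = 10.1592


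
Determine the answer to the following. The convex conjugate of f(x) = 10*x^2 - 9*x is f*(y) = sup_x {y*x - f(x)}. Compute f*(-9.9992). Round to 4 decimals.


f*(y) = sup_x {y*x - a*x^2 - b*x} = sup_x {(y-b)*x - a*x^2}
FOC: (y - b) - 2a*x = 0 => x* = (y - b)/(2a)
x* = (-9.9992 + 9)/(2*10) = -0.05
f*(-9.9992) = (y-b)^2/(4a) = (-9.9992 + 9)^2/(4*10)
= 0.9984/40 = 0.025


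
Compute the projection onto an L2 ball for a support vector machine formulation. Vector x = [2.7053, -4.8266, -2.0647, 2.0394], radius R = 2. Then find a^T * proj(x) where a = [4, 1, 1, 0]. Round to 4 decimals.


Step 1: Compute ||x|| (intermediates to 6 decimals).
||x|| = sqrt(2.7053^2 + (-4.8266)^2 + (-2.0647)^2 + 2.0394^2) = 6.247948
Step 2: Project.
Since ||x|| > R, scale = R/||x|| = 2/6.247948 = 0.320105, proj(x) = scale * x
proj(x) = [0.86598, -1.545019, -0.660921, 0.652822]
Step 3: Dot product.
a^T * proj(x) = 4*0.86598 + 1*(-1.545019) + 1*(-0.660921) + 0*0.652822 = 1.258


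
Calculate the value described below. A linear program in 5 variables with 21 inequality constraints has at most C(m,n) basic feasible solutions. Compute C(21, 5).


Each vertex corresponds to some choice of n active constraints out of m, so the number of vertices is at most C(m, n) = m! / (n!(m-n)!).
m = 21, n = 5
Numerator: 21 * 20 * 19 * 18 * 17
Denominator: 5! = 120
C(21, 5) = 20349


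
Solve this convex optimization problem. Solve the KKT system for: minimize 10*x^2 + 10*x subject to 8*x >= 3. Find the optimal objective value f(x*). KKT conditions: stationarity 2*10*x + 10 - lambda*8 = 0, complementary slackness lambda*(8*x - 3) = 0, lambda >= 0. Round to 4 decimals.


Step 1: Try lambda = 0 (constraint inactive).
x_unc = -10/(2*10) = -0.5
Check: 8*-0.5 = -4.0 < 3 -- violated!
Step 2: Constraint must be active: 8*x = 3
x* = 3/8 = 0.375
lambda = (2*10*0.375 + 10)/8 = 2.1875
Step 3: Compute optimal value.
f(x*) = 10*0.375^2 + 10*0.375 = 5.1563


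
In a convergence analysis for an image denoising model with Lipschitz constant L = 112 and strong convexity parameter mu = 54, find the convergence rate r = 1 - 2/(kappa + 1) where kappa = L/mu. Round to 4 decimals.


Step 1: Compute the condition number.
kappa = L/mu = 112/54 = 2.0741
Step 2: Compute the convergence rate.
r = 1 - 2/(kappa + 1) = 1 - 2*mu/(L + mu) = (L - mu)/(L + mu) = 58/166 = 0.3494


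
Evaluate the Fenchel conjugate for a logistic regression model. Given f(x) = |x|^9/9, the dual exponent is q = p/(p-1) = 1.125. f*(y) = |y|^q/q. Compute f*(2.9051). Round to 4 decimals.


The conjugate exponent q satisfies 1/p + 1/q = 1.
p = 9, so q = 9/(9 - 1) = 1.125
|y|^q = 2.9051^1.125 = 3.3194
f*(2.9051) = 3.3194 / 1.125 = 2.9506


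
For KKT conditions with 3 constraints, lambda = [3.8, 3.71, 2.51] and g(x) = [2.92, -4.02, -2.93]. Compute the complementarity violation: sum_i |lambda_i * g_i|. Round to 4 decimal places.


KKT complementary slackness check:
lambda_1 * g_1 = 3.8 * 2.92 = 11.096
lambda_2 * g_2 = 3.71 * -4.02 = -14.9142
lambda_3 * g_3 = 2.51 * -2.93 = -7.3543
Total violation = 11.096 + 14.9142 + 7.3543 = 33.3645


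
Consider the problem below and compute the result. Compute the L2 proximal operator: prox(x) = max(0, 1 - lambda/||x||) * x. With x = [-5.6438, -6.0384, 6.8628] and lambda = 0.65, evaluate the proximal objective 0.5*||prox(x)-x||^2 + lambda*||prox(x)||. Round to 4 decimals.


Step 1: Compute ||x||.
||x|| = 10.743
Step 2: Compute scaling factor.
scale = max(0, 1 - 0.65/10.743) = 0.9395
Step 3: prox(x) = [-5.3023, -5.6731, 6.4476]
||prox(x)|| = 10.093
Step 4: Proximal objective.
0.5*||prox-x||^2 = 0.2113
lambda*||prox|| = 6.5605
Total = 6.7717


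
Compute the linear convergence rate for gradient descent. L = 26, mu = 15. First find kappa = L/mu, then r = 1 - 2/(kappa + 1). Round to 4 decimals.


Step 1: Compute the condition number.
kappa = L/mu = 26/15 = 1.7333
Step 2: Compute the convergence rate.
r = 1 - 2/(kappa + 1) = 1 - 2*mu/(L + mu) = (L - mu)/(L + mu) = 11/41 = 0.2683


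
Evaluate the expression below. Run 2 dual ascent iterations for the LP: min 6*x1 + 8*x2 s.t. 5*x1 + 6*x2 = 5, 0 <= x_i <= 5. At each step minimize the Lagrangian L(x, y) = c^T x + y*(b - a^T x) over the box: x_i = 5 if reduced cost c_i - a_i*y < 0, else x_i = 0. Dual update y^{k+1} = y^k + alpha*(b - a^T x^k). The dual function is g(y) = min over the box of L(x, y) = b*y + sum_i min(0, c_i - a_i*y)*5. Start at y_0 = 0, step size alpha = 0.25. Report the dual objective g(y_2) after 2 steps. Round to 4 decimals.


Dual ascent for LP: min 6*x1 + 8*x2, 5*x1 + 6*x2 = 5, 0 <= x_i <= 5
Step 1: y^k = 0.0, reduced costs: (6.0, 8.0)
  x^k = (0.0, 0.0), subgradient = b - a^T x = 5.0
  y^{k+1} = 0.0 + 0.25*5.0 = 1.25
Step 2: y^k = 1.25, reduced costs: (-0.25, 0.5)
  x^k = (5.0, 0.0), subgradient = b - a^T x = -20.0
  y^{k+1} = 1.25 + 0.25*-20.0 = -3.75
Dual objective at y_2 = -3.75: reduced costs (24.75, 30.5), box minimizer x = (0.0, 0.0)
g(y_2) = b*y + (c1 - a1*y)*x1 + (c2 - a2*y)*x2 = 5*(-3.75) + 24.75*0.0 + 30.5*0.0 = -18.75 + 0.0 + 0.0 = -18.75


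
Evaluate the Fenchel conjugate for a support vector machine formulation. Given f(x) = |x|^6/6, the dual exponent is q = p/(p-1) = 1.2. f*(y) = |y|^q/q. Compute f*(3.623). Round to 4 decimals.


The conjugate exponent q satisfies 1/p + 1/q = 1.
p = 6, so q = 6/(6 - 1) = 1.2
|y|^q = 3.623^1.2 = 4.6869
f*(3.623) = 4.6869 / 1.2 = 3.9057


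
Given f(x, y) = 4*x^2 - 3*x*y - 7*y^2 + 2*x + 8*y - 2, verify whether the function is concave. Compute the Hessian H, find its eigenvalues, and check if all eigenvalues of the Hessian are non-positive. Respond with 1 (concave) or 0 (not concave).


The Hessian of f(x,y) = 4*x^2 - 3*x*y - 7*y^2 + 2*x + 8*y - 2 is:
H = [[8, -3], [-3, -14]]
Trace = 8 - 14 = -6
Determinant = 8*-14 - (-3)^2 = -121
Discriminant = (-6)^2 - 4*-121 = 520.0
Eigenvalues: lambda_1 = -14.4018, lambda_2 = 8.4018
The function is not concave.

0


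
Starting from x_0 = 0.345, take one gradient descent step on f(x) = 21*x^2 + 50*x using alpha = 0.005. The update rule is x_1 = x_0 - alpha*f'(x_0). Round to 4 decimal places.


We compute the gradient at x_0 and apply the update.
f'(x) = 42*x + 50
f'(0.345) = 42*0.345 + 50 = 64.49
x_1 = 0.345 - 0.005*64.49 = 0.0226


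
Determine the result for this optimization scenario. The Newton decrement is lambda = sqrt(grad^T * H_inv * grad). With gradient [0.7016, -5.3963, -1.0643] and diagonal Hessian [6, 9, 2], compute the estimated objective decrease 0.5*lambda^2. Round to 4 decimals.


Step 1: H is diagonal, so H^(-1) * g = [0.1169, -0.5996, -0.5322].
Step 2: g^T H^(-1) g = sum_i g_i^2 / H_ii
  = (0.7016)^2/6 + (-5.3963)^2/9 + (-1.0643)^2/2
  = 0.082 + 3.2356 + 0.5664 = 3.884
Step 3: Objective decrease = 0.5 * g^T H^(-1) g = 1.942


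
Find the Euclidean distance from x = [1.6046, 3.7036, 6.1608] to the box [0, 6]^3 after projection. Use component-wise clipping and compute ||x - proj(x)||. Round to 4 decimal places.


Project each component onto [0, 6].
clip(1.6046) = 1.6046, clip(3.7036) = 3.7036, clip(6.1608) = 6.0
Projection = [1.6046, 3.7036, 6.0]
Squared diffs: [0.0, 0.0, 0.0259]
Distance = sqrt(0.0259) = 0.1608


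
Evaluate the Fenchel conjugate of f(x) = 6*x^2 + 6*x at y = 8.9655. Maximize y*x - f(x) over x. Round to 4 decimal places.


f*(y) = sup_x {y*x - a*x^2 - b*x} = sup_x {(y-b)*x - a*x^2}
FOC: (y - b) - 2a*x = 0 => x* = (y - b)/(2a)
x* = (8.9655 - 6)/(2*6) = 0.2471
f*(8.9655) = (y-b)^2/(4a) = (8.9655 - 6)^2/(4*6)
= 8.7942/24 = 0.3664


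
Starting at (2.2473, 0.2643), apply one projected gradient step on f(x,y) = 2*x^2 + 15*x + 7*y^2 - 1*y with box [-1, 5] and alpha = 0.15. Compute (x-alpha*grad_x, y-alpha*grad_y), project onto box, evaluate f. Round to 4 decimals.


Step 1: Compute gradient at (2.2473, 0.2643).
grad_x = 2*2*2.2473 + 15 = 23.9892
grad_y = 2*7*0.2643 - 1 = 2.7002
Step 2: Gradient step.
x_raw = 2.2473 - 0.15*23.9892 = -1.3511
y_raw = 0.2643 - 0.15*2.7002 = -0.1407
Step 3: Project onto [-1, 5].
x_proj = clip(-1.3511) = -1.0
y_proj = clip(-0.1407) = -0.1407
Step 4: Evaluate f.
f(-1.0, -0.1407) = -12.7206


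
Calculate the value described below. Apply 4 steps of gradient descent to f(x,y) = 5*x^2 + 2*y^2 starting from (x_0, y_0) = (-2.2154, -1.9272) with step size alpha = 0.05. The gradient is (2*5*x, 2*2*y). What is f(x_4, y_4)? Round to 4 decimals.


Gradient descent on f(x,y) = 5*x^2 + 2*y^2.
Starting point: (-2.2154, -1.9272), alpha = 0.05
Step 1: grad_x = 2*5*-2.2154 = -22.154, grad_y = 2*2*-1.9272 = -7.7088
  x_1 = -2.2154 - 0.05*-22.154 = -1.1077
  y_1 = -1.9272 - 0.05*-7.7088 = -1.5418
Step 2: grad_x = 2*5*-1.1077 = -11.077, grad_y = 2*2*-1.5418 = -6.167
  x_2 = -1.1077 - 0.05*-11.077 = -0.5539
  y_2 = -1.5418 - 0.05*-6.167 = -1.2334
Step 3: grad_x = 2*5*-0.5539 = -5.5385, grad_y = 2*2*-1.2334 = -4.9336
  x_3 = -0.5539 - 0.05*-5.5385 = -0.2769
  y_3 = -1.2334 - 0.05*-4.9336 = -0.9867
Step 4: grad_x = 2*5*-0.2769 = -2.7693, grad_y = 2*2*-0.9867 = -3.9469
  x_4 = -0.2769 - 0.05*-2.7693 = -0.1385
  y_4 = -0.9867 - 0.05*-3.9469 = -0.7894
f(-0.1385, -0.7894) = 5*(-0.1385)^2 + 2*(-0.7894)^2 = 1.3421


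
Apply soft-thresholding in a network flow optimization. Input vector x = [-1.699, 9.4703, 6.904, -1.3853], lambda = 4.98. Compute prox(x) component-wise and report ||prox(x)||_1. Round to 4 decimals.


Soft-thresholding with lambda = 4.98:
prox(-1.699) = sign(-1.699)*max(|-1.699| - 4.98, 0) = 0.0
prox(9.4703) = sign(9.4703)*max(|9.4703| - 4.98, 0) = 4.4903
prox(6.904) = sign(6.904)*max(|6.904| - 4.98, 0) = 1.924
prox(-1.3853) = sign(-1.3853)*max(|-1.3853| - 4.98, 0) = 0.0
prox(x) = [0.0, 4.4903, 1.924, 0.0]
||prox(x)||_1 = 0.0 + 4.4903 + 1.924 + 0.0 = 6.4143


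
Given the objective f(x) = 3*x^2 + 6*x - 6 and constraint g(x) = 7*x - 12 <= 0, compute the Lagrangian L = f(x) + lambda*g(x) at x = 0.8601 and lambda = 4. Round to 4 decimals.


Step 1: Evaluate f(x).
f(0.8601) = 3*0.8601^2 + 6*0.8601 - 6 = 1.3799
Step 2: Evaluate g(x).
g(0.8601) = 7*0.8601 - 12 = -5.9793
Step 3: Compute Lagrangian.
L = 1.3799 + 4*-5.9793 = -22.5373


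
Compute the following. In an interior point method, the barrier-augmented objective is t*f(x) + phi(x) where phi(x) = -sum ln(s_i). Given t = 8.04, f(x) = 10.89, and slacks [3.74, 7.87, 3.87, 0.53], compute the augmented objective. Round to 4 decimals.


Step 1: Compute log-barrier.
ln values: [1.3191, 2.0631, 1.3533, -0.6349]
phi = -(1.3191 + 2.0631 + 1.3533 - 0.6349) = -4.1005
Step 2: Compute augmented objective.
t*f(x) = 8.04*10.89 = 87.5556
Total = 87.5556 - 4.1005 = 83.4551


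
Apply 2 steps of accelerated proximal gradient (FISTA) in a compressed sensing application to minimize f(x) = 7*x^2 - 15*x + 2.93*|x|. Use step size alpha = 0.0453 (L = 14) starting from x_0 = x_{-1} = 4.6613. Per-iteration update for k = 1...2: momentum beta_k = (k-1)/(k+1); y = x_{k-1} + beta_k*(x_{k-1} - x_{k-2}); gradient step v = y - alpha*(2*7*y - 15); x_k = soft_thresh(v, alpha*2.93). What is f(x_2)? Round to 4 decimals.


FISTA on f(x) = 7*x^2 - 15*x + 2.93*|x|
L = 14, alpha = 0.0453
Iteration 1: beta = 0.0, y = 4.6613 + 0.0*(4.6613 - 4.6613) = 4.6613
  grad(y) = 50.2582, v = y - alpha*grad = 2.3846
  prox(v) = soft_thresh(2.3846, 0.1327) = 2.2519
Iteration 2: beta = 0.3333, y = 2.2519 + 0.3333*(2.2519 - 4.6613) = 1.4487
  grad(y) = 5.2823, v = y - alpha*grad = 1.2094
  prox(v) = soft_thresh(1.2094, 0.1327) = 1.0767
f(x_2) = 7*1.0767^2 - 15*1.0767 + 2.93*|1.0767| = -4.8807


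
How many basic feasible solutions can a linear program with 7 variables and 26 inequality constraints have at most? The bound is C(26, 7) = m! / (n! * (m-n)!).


Each vertex corresponds to some choice of n active constraints out of m, so the number of vertices is at most C(m, n) = m! / (n!(m-n)!).
m = 26, n = 7
Numerator: 26 * 25 * 24 * 23 * 22 * 21 * 20
Denominator: 7! = 5040
C(26, 7) = 657800


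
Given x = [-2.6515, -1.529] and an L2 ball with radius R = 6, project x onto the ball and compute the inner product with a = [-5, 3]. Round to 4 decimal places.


Step 1: Compute ||x|| (intermediates to 6 decimals).
||x|| = sqrt((-2.6515)^2 + (-1.529)^2) = 3.060767
Step 2: Project.
Since ||x|| <= R, proj = x (no scaling needed).
proj(x) = [-2.6515, -1.529]
Step 3: Dot product.
a^T * proj(x) = -5*(-2.6515) + 3*(-1.529) = 8.6705


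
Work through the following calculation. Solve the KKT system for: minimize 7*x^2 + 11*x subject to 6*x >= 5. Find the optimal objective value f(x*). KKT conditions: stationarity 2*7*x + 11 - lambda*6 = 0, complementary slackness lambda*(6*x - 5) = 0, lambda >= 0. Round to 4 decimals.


Step 1: Try lambda = 0 (constraint inactive).
x_unc = -11/(2*7) = -0.7857
Check: 6*-0.7857 = -4.7142 < 5 -- violated!
Step 2: Constraint must be active: 6*x = 5
x* = 5/6 = 0.8333 (rounded; the exact value 5/6 is used below)
lambda = (2*7*(5/6) + 11)/6 = 3.7778
Step 3: Compute optimal value.
f(x*) = 7*(5/6)^2 + 11*(5/6) = 14.0278


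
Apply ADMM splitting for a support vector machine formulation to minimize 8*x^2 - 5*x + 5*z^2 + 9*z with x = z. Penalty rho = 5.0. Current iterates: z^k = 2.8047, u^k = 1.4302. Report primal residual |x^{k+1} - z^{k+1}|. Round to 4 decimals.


ADMM iteration with rho = 5.0, z^k = 2.8047, u^k = 1.4302
Step 1: x-update.
Minimize 8*x^2 - 5*x + (5.0/2)*(x - 2.8047 + 1.4302)^2
FOC: (2*8 + 5.0)*x = 5 + 5.0*(2.8047 - 1.4302)
x^{k+1} = 0.5654
Step 2: z-update.
Minimize 5*z^2 + 9*z + (5.0/2)*(0.5654 - z + 1.4302)^2
FOC: (2*5 + 5.0)*z = -9 + 5.0*(0.5654 + 1.4302)
z^{k+1} = 0.0652
Step 3: u-update.
u^{k+1} = 1.4302 + 0.5654 - 0.0652 = 1.9304
Step 4: Primal residual = |0.5654 - 0.0652| = 0.5002


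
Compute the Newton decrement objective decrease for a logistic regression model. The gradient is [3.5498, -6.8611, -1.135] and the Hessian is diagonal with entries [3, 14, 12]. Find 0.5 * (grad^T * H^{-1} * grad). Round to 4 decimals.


Step 1: H is diagonal, so H^(-1) * g = [1.1833, -0.4901, -0.0946].
Step 2: g^T H^(-1) g = sum_i g_i^2 / H_ii
  = (3.5498)^2/3 + (-6.8611)^2/14 + (-1.135)^2/12
  = 4.2004 + 3.3625 + 0.1074 = 7.6702
Step 3: Objective decrease = 0.5 * g^T H^(-1) g = 3.8351


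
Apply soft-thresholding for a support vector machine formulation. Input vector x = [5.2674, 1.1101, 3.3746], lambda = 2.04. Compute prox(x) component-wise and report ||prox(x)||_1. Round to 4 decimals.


Soft-thresholding with lambda = 2.04:
prox(5.2674) = sign(5.2674)*max(|5.2674| - 2.04, 0) = 3.2274
prox(1.1101) = sign(1.1101)*max(|1.1101| - 2.04, 0) = 0.0
prox(3.3746) = sign(3.3746)*max(|3.3746| - 2.04, 0) = 1.3346
prox(x) = [3.2274, 0.0, 1.3346]
||prox(x)||_1 = 3.2274 + 0.0 + 1.3346 = 4.562


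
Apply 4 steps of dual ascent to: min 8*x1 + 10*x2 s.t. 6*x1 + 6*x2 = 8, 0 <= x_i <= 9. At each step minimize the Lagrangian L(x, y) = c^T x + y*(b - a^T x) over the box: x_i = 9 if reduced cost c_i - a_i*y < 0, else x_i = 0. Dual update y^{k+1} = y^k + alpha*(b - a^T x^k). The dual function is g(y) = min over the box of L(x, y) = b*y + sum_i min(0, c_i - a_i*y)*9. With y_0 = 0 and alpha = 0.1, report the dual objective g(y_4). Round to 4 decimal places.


Dual ascent for LP: min 8*x1 + 10*x2, 6*x1 + 6*x2 = 8, 0 <= x_i <= 9
Step 1: y^k = 0.0, reduced costs: (8.0, 10.0)
  x^k = (0.0, 0.0), subgradient = b - a^T x = 8.0
  y^{k+1} = 0.0 + 0.1*8.0 = 0.8
Step 2: y^k = 0.8, reduced costs: (3.2, 5.2)
  x^k = (0.0, 0.0), subgradient = b - a^T x = 8.0
  y^{k+1} = 0.8 + 0.1*8.0 = 1.6
Step 3: y^k = 1.6, reduced costs: (-1.6, 0.4)
  x^k = (9.0, 0.0), subgradient = b - a^T x = -46.0
  y^{k+1} = 1.6 + 0.1*-46.0 = -3.0
Step 4: y^k = -3.0, reduced costs: (26.0, 28.0)
  x^k = (0.0, 0.0), subgradient = b - a^T x = 8.0
  y^{k+1} = -3.0 + 0.1*8.0 = -2.2
Dual objective at y_4 = -2.2: reduced costs (21.2, 23.2), box minimizer x = (0.0, 0.0)
g(y_4) = b*y + (c1 - a1*y)*x1 + (c2 - a2*y)*x2 = 8*(-2.2) + 21.2*0.0 + 23.2*0.0 = -17.6 + 0.0 + 0.0 = -17.6


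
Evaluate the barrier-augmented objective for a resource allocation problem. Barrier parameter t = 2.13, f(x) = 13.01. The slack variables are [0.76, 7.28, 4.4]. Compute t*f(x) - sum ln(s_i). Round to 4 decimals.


Step 1: Compute log-barrier.
ln values: [-0.2744, 1.9851, 1.4816]
phi = -(-0.2744 + 1.9851 + 1.4816) = -3.1923
Step 2: Compute augmented objective.
t*f(x) = 2.13*13.01 = 27.7113
Total = 27.7113 - 3.1923 = 24.519


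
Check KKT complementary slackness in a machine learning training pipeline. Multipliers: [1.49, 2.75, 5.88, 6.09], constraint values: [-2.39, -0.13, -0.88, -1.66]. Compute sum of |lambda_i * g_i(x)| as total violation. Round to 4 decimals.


KKT complementary slackness check:
lambda_1 * g_1 = 1.49 * -2.39 = -3.5611
lambda_2 * g_2 = 2.75 * -0.13 = -0.3575
lambda_3 * g_3 = 5.88 * -0.88 = -5.1744
lambda_4 * g_4 = 6.09 * -1.66 = -10.1094
Total violation = 3.5611 + 0.3575 + 5.1744 + 10.1094 = 19.2024


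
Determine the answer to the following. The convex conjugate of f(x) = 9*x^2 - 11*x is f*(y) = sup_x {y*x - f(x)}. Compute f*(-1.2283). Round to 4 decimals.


f*(y) = sup_x {y*x - a*x^2 - b*x} = sup_x {(y-b)*x - a*x^2}
FOC: (y - b) - 2a*x = 0 => x* = (y - b)/(2a)
x* = (-1.2283 + 11)/(2*9) = 0.5429
f*(-1.2283) = (y-b)^2/(4a) = (-1.2283 + 11)^2/(4*9)
= 95.4861/36 = 2.6524


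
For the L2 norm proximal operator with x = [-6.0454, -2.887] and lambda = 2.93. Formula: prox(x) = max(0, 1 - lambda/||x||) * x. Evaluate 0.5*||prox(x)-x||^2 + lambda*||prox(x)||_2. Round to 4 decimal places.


Step 1: Compute ||x||.
||x|| = 6.6994
Step 2: Compute scaling factor.
scale = max(0, 1 - 2.93/6.6994) = 0.5626
Step 3: prox(x) = [-3.4014, -1.6244]
||prox(x)|| = 3.7694
Step 4: Proximal objective.
0.5*||prox-x||^2 = 4.2925
lambda*||prox|| = 11.0443
Total = 15.3367


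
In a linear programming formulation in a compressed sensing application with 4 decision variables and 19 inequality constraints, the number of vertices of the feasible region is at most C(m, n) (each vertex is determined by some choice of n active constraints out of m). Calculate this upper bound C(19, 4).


Each vertex corresponds to some choice of n active constraints out of m, so the number of vertices is at most C(m, n) = m! / (n!(m-n)!).
m = 19, n = 4
Numerator: 19 * 18 * 17 * 16
Denominator: 4! = 24
C(19, 4) = 3876


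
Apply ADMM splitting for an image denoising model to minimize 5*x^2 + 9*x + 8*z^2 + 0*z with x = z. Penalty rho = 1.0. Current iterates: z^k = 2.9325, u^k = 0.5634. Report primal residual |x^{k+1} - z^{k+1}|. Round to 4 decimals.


ADMM iteration with rho = 1.0, z^k = 2.9325, u^k = 0.5634
Step 1: x-update.
Minimize 5*x^2 + 9*x + (1.0/2)*(x - 2.9325 + 0.5634)^2
FOC: (2*5 + 1.0)*x = -9 + 1.0*(2.9325 - 0.5634)
x^{k+1} = -0.6028
Step 2: z-update.
Minimize 8*z^2 + 0*z + (1.0/2)*(-0.6028 - z + 0.5634)^2
FOC: (2*8 + 1.0)*z = 0 + 1.0*(-0.6028 + 0.5634)
z^{k+1} = -0.0023
Step 3: u-update.
u^{k+1} = 0.5634 - 0.6028 + 0.0023 = -0.0371
Step 4: Primal residual = |-0.6028 + 0.0023| = 0.6005


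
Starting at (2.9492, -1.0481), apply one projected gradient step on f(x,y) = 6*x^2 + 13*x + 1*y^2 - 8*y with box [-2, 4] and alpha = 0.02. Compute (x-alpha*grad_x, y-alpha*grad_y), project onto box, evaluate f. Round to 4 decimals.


Step 1: Compute gradient at (2.9492, -1.0481).
grad_x = 2*6*2.9492 + 13 = 48.3904
grad_y = 2*1*-1.0481 - 8 = -10.0962
Step 2: Gradient step.
x_raw = 2.9492 - 0.02*48.3904 = 1.9814
y_raw = -1.0481 - 0.02*-10.0962 = -0.8462
Step 3: Project onto [-2, 4].
x_proj = clip(1.9814) = 1.9814
y_proj = clip(-0.8462) = -0.8462
Step 4: Evaluate f.
f(1.9814, -0.8462) = 56.799


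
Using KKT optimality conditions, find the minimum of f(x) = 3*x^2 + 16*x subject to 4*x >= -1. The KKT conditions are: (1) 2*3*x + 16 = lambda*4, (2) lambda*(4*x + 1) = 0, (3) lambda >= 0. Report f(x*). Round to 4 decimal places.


Step 1: Try lambda = 0 (constraint inactive).
x_unc = -16/(2*3) = -2.6667
Check: 4*-2.6667 = -10.6668 < -1 -- violated!
Step 2: Constraint must be active: 4*x = -1
x* = -1/4 = -0.25
lambda = (2*3*(-0.25) + 16)/4 = 3.625
Step 3: Compute optimal value.
f(x*) = 3*(-0.25)^2 + 16*(-0.25) = -3.8125


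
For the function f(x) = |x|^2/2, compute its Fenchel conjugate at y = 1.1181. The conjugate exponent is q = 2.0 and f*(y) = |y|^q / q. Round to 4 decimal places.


The conjugate exponent q satisfies 1/p + 1/q = 1.
p = 2, so q = 2/(2 - 1) = 2.0
|y|^q = 1.1181^2.0 = 1.2501
f*(1.1181) = 1.2501 / 2.0 = 0.6251


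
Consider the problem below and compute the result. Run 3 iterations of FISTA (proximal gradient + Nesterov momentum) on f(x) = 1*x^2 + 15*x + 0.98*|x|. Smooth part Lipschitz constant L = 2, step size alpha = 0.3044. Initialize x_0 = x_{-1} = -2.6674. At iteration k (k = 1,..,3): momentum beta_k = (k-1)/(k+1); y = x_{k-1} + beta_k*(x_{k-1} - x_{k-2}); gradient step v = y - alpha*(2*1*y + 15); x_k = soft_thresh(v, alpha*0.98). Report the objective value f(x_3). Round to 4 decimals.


FISTA on f(x) = 1*x^2 + 15*x + 0.98*|x|
L = 2, alpha = 0.3044
Iteration 1: beta = 0.0, y = -2.6674 + 0.0*(-2.6674 + 2.6674) = -2.6674
  grad(y) = 9.6652, v = y - alpha*grad = -5.6095
  prox(v) = soft_thresh(-5.6095, 0.2983) = -5.3112
Iteration 2: beta = 0.3333, y = -5.3112 + 0.3333*(-5.3112 + 2.6674) = -6.1924
  grad(y) = 2.6151, v = y - alpha*grad = -6.9885
  prox(v) = soft_thresh(-6.9885, 0.2983) = -6.6902
Iteration 3: beta = 0.5, y = -6.6902 + 0.5*(-6.6902 + 5.3112) = -7.3797
  grad(y) = 0.2407, v = y - alpha*grad = -7.4529
  prox(v) = soft_thresh(-7.4529, 0.2983) = -7.1546
f(x_3) = 1*(-7.1546)^2 + 15*(-7.1546) + 0.98*|-7.1546| = -49.1192


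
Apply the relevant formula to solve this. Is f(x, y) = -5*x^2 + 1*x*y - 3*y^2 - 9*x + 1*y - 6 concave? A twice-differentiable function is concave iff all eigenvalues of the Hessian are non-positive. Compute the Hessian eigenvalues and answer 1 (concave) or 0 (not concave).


The Hessian of f(x,y) = -5*x^2 + 1*x*y - 3*y^2 - 9*x + 1*y - 6 is:
H = [[-10, 1], [1, -6]]
Trace = -10 - 6 = -16
Determinant = -10*-6 - (1)^2 = 59
Discriminant = (-16)^2 - 4*59 = 20.0
Eigenvalues: lambda_1 = -10.2361, lambda_2 = -5.7639
The function is concave.

1


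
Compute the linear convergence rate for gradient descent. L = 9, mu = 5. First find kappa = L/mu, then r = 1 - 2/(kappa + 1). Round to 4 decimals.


Step 1: Compute the condition number.
kappa = L/mu = 9/5 = 1.8
Step 2: Compute the convergence rate.
r = 1 - 2/(kappa + 1) = 1 - 2*mu/(L + mu) = (L - mu)/(L + mu) = 4/14 = 0.2857


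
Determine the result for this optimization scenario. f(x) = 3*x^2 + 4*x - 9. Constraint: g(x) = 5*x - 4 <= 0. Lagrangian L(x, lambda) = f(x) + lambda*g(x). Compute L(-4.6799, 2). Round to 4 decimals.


Step 1: Evaluate f(x).
f(-4.6799) = 3*(-4.6799)^2 + 4*(-4.6799) - 9 = 37.9848
Step 2: Evaluate g(x).
g(-4.6799) = 5*-4.6799 - 4 = -27.3995
Step 3: Compute Lagrangian.
L = 37.9848 + 2*-27.3995 = -16.8142


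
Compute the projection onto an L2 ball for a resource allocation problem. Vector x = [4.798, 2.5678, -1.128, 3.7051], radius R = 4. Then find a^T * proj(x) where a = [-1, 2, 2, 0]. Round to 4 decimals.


Step 1: Compute ||x|| (intermediates to 6 decimals).
||x|| = sqrt(4.798^2 + 2.5678^2 + (-1.128)^2 + 3.7051^2) = 6.679412
Step 2: Project.
Since ||x|| > R, scale = R/||x|| = 4/6.679412 = 0.598855, proj(x) = scale * x
proj(x) = [2.873306, 1.53774, -0.675508, 2.218818]
Step 3: Dot product.
a^T * proj(x) = -1*2.873306 + 2*1.53774 + 2*(-0.675508) + 0*2.218818 = -1.1488


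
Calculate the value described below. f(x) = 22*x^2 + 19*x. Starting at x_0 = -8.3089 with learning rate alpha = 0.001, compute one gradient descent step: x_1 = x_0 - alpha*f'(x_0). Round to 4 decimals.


We compute the gradient at x_0 and apply the update.
f'(x) = 44*x + 19
f'(-8.3089) = 44*-8.3089 + 19 = -346.5916
x_1 = -8.3089 - 0.001*-346.5916 = -7.9623


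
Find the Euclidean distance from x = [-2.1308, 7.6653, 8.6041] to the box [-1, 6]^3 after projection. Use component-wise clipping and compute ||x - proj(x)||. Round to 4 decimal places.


Project each component onto [-1, 6].
clip(-2.1308) = -1.0, clip(7.6653) = 6.0, clip(8.6041) = 6.0
Projection = [-1.0, 6.0, 6.0]
Squared diffs: [1.2787, 2.7732, 6.7813]
Distance = sqrt(10.8332) = 3.2914


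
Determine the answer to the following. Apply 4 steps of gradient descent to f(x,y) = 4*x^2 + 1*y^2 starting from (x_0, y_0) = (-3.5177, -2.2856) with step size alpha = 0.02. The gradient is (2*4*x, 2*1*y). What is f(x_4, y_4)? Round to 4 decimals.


Gradient descent on f(x,y) = 4*x^2 + 1*y^2.
Starting point: (-3.5177, -2.2856), alpha = 0.02
Step 1: grad_x = 2*4*-3.5177 = -28.1416, grad_y = 2*1*-2.2856 = -4.5712
  x_1 = -3.5177 - 0.02*-28.1416 = -2.9549
  y_1 = -2.2856 - 0.02*-4.5712 = -2.1942
Step 2: grad_x = 2*4*-2.9549 = -23.6389, grad_y = 2*1*-2.1942 = -4.3884
  x_2 = -2.9549 - 0.02*-23.6389 = -2.4821
  y_2 = -2.1942 - 0.02*-4.3884 = -2.1064
Step 3: grad_x = 2*4*-2.4821 = -19.8567, grad_y = 2*1*-2.1064 = -4.2128
  x_3 = -2.4821 - 0.02*-19.8567 = -2.085
  y_3 = -2.1064 - 0.02*-4.2128 = -2.0222
Step 4: grad_x = 2*4*-2.085 = -16.6796, grad_y = 2*1*-2.0222 = -4.0443
  x_4 = -2.085 - 0.02*-16.6796 = -1.7514
  y_4 = -2.0222 - 0.02*-4.0443 = -1.9413
f(-1.7514, -1.9413) = 4*(-1.7514)^2 + 1*(-1.9413)^2 = 16.0376


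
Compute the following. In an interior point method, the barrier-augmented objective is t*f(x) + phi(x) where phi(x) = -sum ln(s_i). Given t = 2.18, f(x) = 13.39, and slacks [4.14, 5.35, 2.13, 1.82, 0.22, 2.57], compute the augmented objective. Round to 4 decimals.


Step 1: Compute log-barrier.
ln values: [1.4207, 1.6771, 0.7561, 0.5988, -1.5141, 0.9439]
phi = -(1.4207 + 1.6771 + 0.7561 + 0.5988 - 1.5141 + 0.9439) = -3.8825
Step 2: Compute augmented objective.
t*f(x) = 2.18*13.39 = 29.1902
Total = 29.1902 - 3.8825 = 25.3077


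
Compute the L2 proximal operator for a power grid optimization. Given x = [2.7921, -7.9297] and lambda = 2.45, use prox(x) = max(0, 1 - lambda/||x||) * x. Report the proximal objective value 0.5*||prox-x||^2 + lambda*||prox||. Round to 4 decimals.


Step 1: Compute ||x||.
||x|| = 8.4069
Step 2: Compute scaling factor.
scale = max(0, 1 - 2.45/8.4069) = 0.7086
Step 3: prox(x) = [1.9784, -5.6188]
||prox(x)|| = 5.9569
Step 4: Proximal objective.
0.5*||prox-x||^2 = 3.0013
lambda*||prox|| = 14.5944
Total = 17.5957


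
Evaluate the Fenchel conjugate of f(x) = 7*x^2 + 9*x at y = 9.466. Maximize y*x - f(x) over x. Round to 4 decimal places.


f*(y) = sup_x {y*x - a*x^2 - b*x} = sup_x {(y-b)*x - a*x^2}
FOC: (y - b) - 2a*x = 0 => x* = (y - b)/(2a)
x* = (9.466 - 9)/(2*7) = 0.0333
f*(9.466) = (y-b)^2/(4a) = (9.466 - 9)^2/(4*7)
= 0.2172/28 = 0.0078


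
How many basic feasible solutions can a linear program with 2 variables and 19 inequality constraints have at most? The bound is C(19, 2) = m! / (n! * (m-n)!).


Each vertex corresponds to some choice of n active constraints out of m, so the number of vertices is at most C(m, n) = m! / (n!(m-n)!).
m = 19, n = 2
Numerator: 19 * 18
Denominator: 2! = 2
C(19, 2) = 171


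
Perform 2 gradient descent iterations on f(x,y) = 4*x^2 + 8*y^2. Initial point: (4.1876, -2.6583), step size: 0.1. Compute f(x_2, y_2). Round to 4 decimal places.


Gradient descent on f(x,y) = 4*x^2 + 8*y^2.
Starting point: (4.1876, -2.6583), alpha = 0.1
Step 1: grad_x = 2*4*4.1876 = 33.5008, grad_y = 2*8*-2.6583 = -42.5328
  x_1 = 4.1876 - 0.1*33.5008 = 0.8375
  y_1 = -2.6583 - 0.1*-42.5328 = 1.595
Step 2: grad_x = 2*4*0.8375 = 6.7002, grad_y = 2*8*1.595 = 25.5197
  x_2 = 0.8375 - 0.1*6.7002 = 0.1675
  y_2 = 1.595 - 0.1*25.5197 = -0.957
f(0.1675, -0.957) = 4*0.1675^2 + 8*(-0.957)^2 = 7.4388


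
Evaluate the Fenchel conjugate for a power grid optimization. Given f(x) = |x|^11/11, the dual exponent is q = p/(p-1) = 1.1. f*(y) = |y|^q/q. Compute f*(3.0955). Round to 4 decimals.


The conjugate exponent q satisfies 1/p + 1/q = 1.
p = 11, so q = 11/(11 - 1) = 1.1
|y|^q = 3.0955^1.1 = 3.4658
f*(3.0955) = 3.4658 / 1.1 = 3.1507


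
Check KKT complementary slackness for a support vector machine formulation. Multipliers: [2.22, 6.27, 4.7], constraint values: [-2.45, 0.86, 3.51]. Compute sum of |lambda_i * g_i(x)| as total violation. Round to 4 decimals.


KKT complementary slackness check:
lambda_1 * g_1 = 2.22 * -2.45 = -5.439
lambda_2 * g_2 = 6.27 * 0.86 = 5.3922
lambda_3 * g_3 = 4.7 * 3.51 = 16.497
Total violation = 5.439 + 5.3922 + 16.497 = 27.3282


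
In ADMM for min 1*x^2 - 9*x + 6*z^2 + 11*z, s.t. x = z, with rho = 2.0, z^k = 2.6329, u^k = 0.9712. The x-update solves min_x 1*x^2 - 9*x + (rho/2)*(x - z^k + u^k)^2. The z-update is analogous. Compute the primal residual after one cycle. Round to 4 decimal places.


ADMM iteration with rho = 2.0, z^k = 2.6329, u^k = 0.9712
Step 1: x-update.
Minimize 1*x^2 - 9*x + (2.0/2)*(x - 2.6329 + 0.9712)^2
FOC: (2*1 + 2.0)*x = 9 + 2.0*(2.6329 - 0.9712)
x^{k+1} = 3.0809
Step 2: z-update.
Minimize 6*z^2 + 11*z + (2.0/2)*(3.0809 - z + 0.9712)^2
FOC: (2*6 + 2.0)*z = -11 + 2.0*(3.0809 + 0.9712)
z^{k+1} = -0.2069
Step 3: u-update.
u^{k+1} = 0.9712 + 3.0809 + 0.2069 = 4.2589
Step 4: Primal residual = |3.0809 + 0.2069| = 3.2877


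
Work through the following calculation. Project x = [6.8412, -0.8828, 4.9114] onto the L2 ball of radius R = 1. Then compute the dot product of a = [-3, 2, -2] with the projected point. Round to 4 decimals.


Step 1: Compute ||x|| (intermediates to 6 decimals).
||x|| = sqrt(6.8412^2 + (-0.8828)^2 + 4.9114^2) = 8.467774
Step 2: Project.
Since ||x|| > R, scale = R/||x|| = 1/8.467774 = 0.118095, proj(x) = scale * x
proj(x) = [0.807912, -0.104254, 0.580012]
Step 3: Dot product.
a^T * proj(x) = -3*0.807912 + 2*(-0.104254) - 2*0.580012 = -3.7923


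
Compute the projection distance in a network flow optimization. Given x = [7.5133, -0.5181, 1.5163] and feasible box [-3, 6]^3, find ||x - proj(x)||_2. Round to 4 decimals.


Project each component onto [-3, 6].
clip(7.5133) = 6.0, clip(-0.5181) = -0.5181, clip(1.5163) = 1.5163
Projection = [6.0, -0.5181, 1.5163]
Squared diffs: [2.2901, 0.0, 0.0]
Distance = sqrt(2.2901) = 1.5133


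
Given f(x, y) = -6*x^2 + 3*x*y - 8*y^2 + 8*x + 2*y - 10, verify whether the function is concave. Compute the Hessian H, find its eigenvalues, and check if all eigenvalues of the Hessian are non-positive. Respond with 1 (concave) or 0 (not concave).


The Hessian of f(x,y) = -6*x^2 + 3*x*y - 8*y^2 + 8*x + 2*y - 10 is:
H = [[-12, 3], [3, -16]]
Trace = -12 - 16 = -28
Determinant = -12*-16 - (3)^2 = 183
Discriminant = (-28)^2 - 4*183 = 52.0
Eigenvalues: lambda_1 = -17.6056, lambda_2 = -10.3944
The function is concave.

1


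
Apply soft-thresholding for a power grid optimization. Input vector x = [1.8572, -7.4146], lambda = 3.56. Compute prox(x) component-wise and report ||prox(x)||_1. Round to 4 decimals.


Soft-thresholding with lambda = 3.56:
prox(1.8572) = sign(1.8572)*max(|1.8572| - 3.56, 0) = 0.0
prox(-7.4146) = sign(-7.4146)*max(|-7.4146| - 3.56, 0) = -3.8546
prox(x) = [0.0, -3.8546]
||prox(x)||_1 = 0.0 + 3.8546 = 3.8546


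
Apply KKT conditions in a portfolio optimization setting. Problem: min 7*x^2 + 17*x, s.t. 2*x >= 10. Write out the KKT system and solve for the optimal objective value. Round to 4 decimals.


Step 1: Try lambda = 0 (constraint inactive).
x_unc = -17/(2*7) = -1.2143
Check: 2*-1.2143 = -2.4286 < 10 -- violated!
Step 2: Constraint must be active: 2*x = 10
x* = 10/2 = 5.0
lambda = (2*7*5.0 + 17)/2 = 43.5
Step 3: Compute optimal value.
f(x*) = 7*5.0^2 + 17*5.0 = 260.0


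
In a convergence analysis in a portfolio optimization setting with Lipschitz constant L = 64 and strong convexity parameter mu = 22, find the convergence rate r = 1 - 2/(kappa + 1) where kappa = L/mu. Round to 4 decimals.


Step 1: Compute the condition number.
kappa = L/mu = 64/22 = 2.9091
Step 2: Compute the convergence rate.
r = 1 - 2/(kappa + 1) = 1 - 2*mu/(L + mu) = (L - mu)/(L + mu) = 42/86 = 0.4884


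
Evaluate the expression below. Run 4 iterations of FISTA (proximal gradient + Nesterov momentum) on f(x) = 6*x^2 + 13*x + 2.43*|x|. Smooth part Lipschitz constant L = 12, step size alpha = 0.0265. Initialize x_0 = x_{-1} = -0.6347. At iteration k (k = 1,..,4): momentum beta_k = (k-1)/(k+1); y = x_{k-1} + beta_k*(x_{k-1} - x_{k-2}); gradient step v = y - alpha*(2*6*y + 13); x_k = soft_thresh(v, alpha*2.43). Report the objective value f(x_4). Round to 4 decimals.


FISTA on f(x) = 6*x^2 + 13*x + 2.43*|x|
L = 12, alpha = 0.0265
Iteration 1: beta = 0.0, y = -0.6347 + 0.0*(-0.6347 + 0.6347) = -0.6347
  grad(y) = 5.3836, v = y - alpha*grad = -0.7774
  prox(v) = soft_thresh(-0.7774, 0.0644) = -0.713
Iteration 2: beta = 0.3333, y = -0.713 + 0.3333*(-0.713 + 0.6347) = -0.7391
  grad(y) = 4.1313, v = y - alpha*grad = -0.8485
  prox(v) = soft_thresh(-0.8485, 0.0644) = -0.7841
Iteration 3: beta = 0.5, y = -0.7841 + 0.5*(-0.7841 + 0.713) = -0.8197
  grad(y) = 3.1632, v = y - alpha*grad = -0.9036
  prox(v) = soft_thresh(-0.9036, 0.0644) = -0.8392
Iteration 4: beta = 0.6, y = -0.8392 + 0.6*(-0.8392 + 0.7841) = -0.8722
  grad(y) = 2.5339, v = y - alpha*grad = -0.9393
  prox(v) = soft_thresh(-0.9393, 0.0644) = -0.8749
f(x_4) = 6*(-0.8749)^2 + 13*(-0.8749) + 2.43*|-0.8749| = -4.655


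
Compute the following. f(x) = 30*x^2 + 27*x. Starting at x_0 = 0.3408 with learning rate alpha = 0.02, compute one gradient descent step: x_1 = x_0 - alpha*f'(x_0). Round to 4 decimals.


We compute the gradient at x_0 and apply the update.
f'(x) = 60*x + 27
f'(0.3408) = 60*0.3408 + 27 = 47.448
x_1 = 0.3408 - 0.02*47.448 = -0.6082


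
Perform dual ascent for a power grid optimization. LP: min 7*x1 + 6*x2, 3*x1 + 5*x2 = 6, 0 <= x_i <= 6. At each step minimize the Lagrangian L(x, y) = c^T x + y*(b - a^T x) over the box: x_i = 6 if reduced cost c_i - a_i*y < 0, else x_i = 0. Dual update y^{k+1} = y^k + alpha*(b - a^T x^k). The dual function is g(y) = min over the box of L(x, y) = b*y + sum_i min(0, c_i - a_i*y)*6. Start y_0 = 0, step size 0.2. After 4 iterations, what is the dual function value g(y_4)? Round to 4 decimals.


Dual ascent for LP: min 7*x1 + 6*x2, 3*x1 + 5*x2 = 6, 0 <= x_i <= 6
Step 1: y^k = 0.0, reduced costs: (7.0, 6.0)
  x^k = (0.0, 0.0), subgradient = b - a^T x = 6.0
  y^{k+1} = 0.0 + 0.2*6.0 = 1.2
Step 2: y^k = 1.2, reduced costs: (3.4, 0.0)
  x^k = (0.0, 0.0), subgradient = b - a^T x = 6.0
  y^{k+1} = 1.2 + 0.2*6.0 = 2.4
Step 3: y^k = 2.4, reduced costs: (-0.2, -6.0)
  x^k = (6.0, 6.0), subgradient = b - a^T x = -42.0
  y^{k+1} = 2.4 + 0.2*-42.0 = -6.0
Step 4: y^k = -6.0, reduced costs: (25.0, 36.0)
  x^k = (0.0, 0.0), subgradient = b - a^T x = 6.0
  y^{k+1} = -6.0 + 0.2*6.0 = -4.8
Dual objective at y_4 = -4.8: reduced costs (21.4, 30.0), box minimizer x = (0.0, 0.0)
g(y_4) = b*y + (c1 - a1*y)*x1 + (c2 - a2*y)*x2 = 6*(-4.8) + 21.4*0.0 + 30.0*0.0 = -28.8 + 0.0 + 0.0 = -28.8


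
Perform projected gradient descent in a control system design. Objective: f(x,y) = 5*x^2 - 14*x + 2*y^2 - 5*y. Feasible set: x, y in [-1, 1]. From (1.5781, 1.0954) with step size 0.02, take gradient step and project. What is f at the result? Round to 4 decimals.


Step 1: Compute gradient at (1.5781, 1.0954).
grad_x = 2*5*1.5781 - 14 = 1.781
grad_y = 2*2*1.0954 - 5 = -0.6184
Step 2: Gradient step.
x_raw = 1.5781 - 0.02*1.781 = 1.5425
y_raw = 1.0954 - 0.02*-0.6184 = 1.1078
Step 3: Project onto [-1, 1].
x_proj = clip(1.5425) = 1.0
y_proj = clip(1.1078) = 1.0
Step 4: Evaluate f.
f(1.0, 1.0) = -12.0


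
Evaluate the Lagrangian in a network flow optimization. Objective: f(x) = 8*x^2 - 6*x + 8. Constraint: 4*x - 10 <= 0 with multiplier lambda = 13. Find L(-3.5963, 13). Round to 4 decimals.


Step 1: Evaluate f(x).
f(-3.5963) = 8*(-3.5963)^2 - 6*(-3.5963) + 8 = 133.0448
Step 2: Evaluate g(x).
g(-3.5963) = 4*-3.5963 - 10 = -24.3852
Step 3: Compute Lagrangian.
L = 133.0448 + 13*-24.3852 = -183.9628
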